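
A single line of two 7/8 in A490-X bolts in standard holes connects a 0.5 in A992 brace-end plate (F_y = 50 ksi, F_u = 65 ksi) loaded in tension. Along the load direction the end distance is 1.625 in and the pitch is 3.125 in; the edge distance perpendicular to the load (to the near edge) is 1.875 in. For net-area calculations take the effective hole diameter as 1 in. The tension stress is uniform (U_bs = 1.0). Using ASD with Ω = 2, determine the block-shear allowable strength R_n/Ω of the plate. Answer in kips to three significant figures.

Shear plane L_v = 1.625 + 1·3.125 = 4.75 in; A_gv = 4.75 × 0.5 = 2.375 in².
A_nv = (4.75 − 1.5·1) × 0.5 = 1.625 in².
A_nt = (1.875 − 0.5·1) × 0.5 = 0.6875 in².
0.6 F_u A_nv = 63.38 kips; 0.6 F_y A_gv = 71.25 kips → shear rupture governs the shear term.
R_n = 63.38 + 1.0 × 65 × 0.6875 = 108.1 kips.
Allowable strength R_n/Ω = 108.1 / 2 = 54 kips.

54 kips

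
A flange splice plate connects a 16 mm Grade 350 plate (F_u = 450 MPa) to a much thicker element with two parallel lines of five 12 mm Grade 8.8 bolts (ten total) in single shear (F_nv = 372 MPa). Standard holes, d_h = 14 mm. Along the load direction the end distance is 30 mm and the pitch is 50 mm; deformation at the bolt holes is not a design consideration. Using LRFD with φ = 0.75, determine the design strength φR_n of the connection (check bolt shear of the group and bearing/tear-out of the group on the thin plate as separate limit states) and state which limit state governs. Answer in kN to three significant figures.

316 kN (bolt shear governs)

Bolt shear: A_b = π·12²/4 = 113.1 mm²; R_n = 372 × 113.1 × 10 × 1 / 1000 = 420.7 kN → 0.75 × 420.7 = 316 kN.
Bearing (1.5 l_c t F_u ≤ 3.0 d t F_u): upper limit = 3.0·12·16·450 / 1000 = 259.2 kN.
  Edge l_c = 30 − 14/2 = 23 → r_n = 248.4 kN; interior l_c = 50 − 14 = 36 → r_n = 259.2 kN.
  R_n,bearing = 2·248.4 + 8·259.2 = 2570 kN → 0.75 × 2570 = 1930 kN.
Bolt shear governs: 316 kN.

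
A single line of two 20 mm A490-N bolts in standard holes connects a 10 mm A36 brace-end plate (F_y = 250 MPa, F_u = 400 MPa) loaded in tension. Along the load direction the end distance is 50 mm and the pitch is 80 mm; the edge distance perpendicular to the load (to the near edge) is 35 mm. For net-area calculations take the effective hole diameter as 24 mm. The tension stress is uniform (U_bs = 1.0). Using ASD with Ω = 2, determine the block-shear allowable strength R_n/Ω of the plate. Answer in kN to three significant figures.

144 kN

Shear plane L_v = 50 + 1·80 = 130 mm; A_gv = 130 × 10 = 1300 mm².
A_nv = (130 − 1.5·24) × 10 = 940 mm².
A_nt = (35 − 0.5·24) × 10 = 230 mm².
0.6 F_u A_nv = 225.6 kN; 0.6 F_y A_gv = 195 kN → shear yielding governs the shear term.
R_n = 195 + 1.0 × 400 × 230 / 1000 = 287 kN.
Allowable strength R_n/Ω = 287 / 2 = 144 kN.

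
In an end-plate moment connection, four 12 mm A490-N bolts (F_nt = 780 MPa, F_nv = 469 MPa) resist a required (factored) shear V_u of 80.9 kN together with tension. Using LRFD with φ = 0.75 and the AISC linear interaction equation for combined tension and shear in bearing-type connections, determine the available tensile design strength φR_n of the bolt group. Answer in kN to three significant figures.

A_b = π·12²/4 = 113.1 mm²; f_rv = 80.9 × 1000 / (4 × 113.1) = 178.8 MPa.
F'_nt = 1.3 F_nt − (F_nt / φF_nv) f_rv = 1.3·780 − (780/(0.75·469))·178.8 = 617.5 MPa, capped at F_nt → F'_nt = 617.5 MPa.
R_n = F'_nt · A_b · n = 617.5 × 113.1 × 4 / 1000 = 279.3 kN.
Design strength φR_n = 0.75 × 279.3 = 209 kN.

209 kN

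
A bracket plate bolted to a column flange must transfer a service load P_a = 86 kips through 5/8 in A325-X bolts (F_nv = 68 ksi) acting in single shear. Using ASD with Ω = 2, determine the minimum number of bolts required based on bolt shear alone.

A_b = π·0.625²/4 = 0.3068 in².
Per-bolt allowable strength R_n/Ω = 68 × 0.3068 × 1 / 2 = 10.43 kips.
n ≥ 86 / 10.43 = 8.245 → use 9 bolts.

9 bolts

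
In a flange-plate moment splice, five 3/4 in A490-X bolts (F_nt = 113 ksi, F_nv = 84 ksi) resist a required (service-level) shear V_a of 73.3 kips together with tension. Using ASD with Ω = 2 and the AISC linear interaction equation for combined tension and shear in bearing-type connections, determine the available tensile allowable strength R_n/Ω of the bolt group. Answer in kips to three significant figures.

A_b = π·0.75²/4 = 0.4418 in²; f_rv = 73.3 / (5 × 0.4418) = 33.18 ksi.
F'_nt = 1.3 F_nt − (Ω F_nt / F_nv) f_rv = 1.3·113 − (2·113/84)·33.18 = 57.62 ksi, capped at F_nt → F'_nt = 57.62 ksi.
R_n = F'_nt · A_b · n = 57.62 × 0.4418 × 5 = 127.3 kips.
Allowable strength R_n/Ω = 127.3 / 2 = 63.6 kips.

63.6 kips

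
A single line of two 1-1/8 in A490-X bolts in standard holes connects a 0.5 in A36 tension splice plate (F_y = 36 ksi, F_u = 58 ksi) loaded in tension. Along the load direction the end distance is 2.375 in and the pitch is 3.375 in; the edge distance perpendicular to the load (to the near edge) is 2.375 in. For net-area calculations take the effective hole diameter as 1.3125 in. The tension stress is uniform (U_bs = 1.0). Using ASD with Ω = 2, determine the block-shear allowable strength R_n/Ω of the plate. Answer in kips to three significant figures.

56 kips

Shear plane L_v = 2.375 + 1·3.375 = 5.75 in; A_gv = 5.75 × 0.5 = 2.875 in².
A_nv = (5.75 − 1.5·1.3125) × 0.5 = 1.891 in².
A_nt = (2.375 − 0.5·1.3125) × 0.5 = 0.8594 in².
0.6 F_u A_nv = 65.79 kips; 0.6 F_y A_gv = 62.1 kips → shear yielding governs the shear term.
R_n = 62.1 + 1.0 × 58 × 0.8594 = 111.9 kips.
Allowable strength R_n/Ω = 111.9 / 2 = 56 kips.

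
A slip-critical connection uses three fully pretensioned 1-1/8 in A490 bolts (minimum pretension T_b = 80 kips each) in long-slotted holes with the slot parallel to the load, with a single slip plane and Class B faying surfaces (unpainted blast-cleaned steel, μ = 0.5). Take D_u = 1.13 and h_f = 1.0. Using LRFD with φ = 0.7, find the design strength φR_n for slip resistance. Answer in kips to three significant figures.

94.9 kips

R_n = μ · D_u · h_f · T_b · n_s · n_b = 0.5 × 1.13 × 1.0 × 80 × 1 × 3 = 135.6 kips.
Design strength φR_n = 0.7 × 135.6 = 94.9 kips.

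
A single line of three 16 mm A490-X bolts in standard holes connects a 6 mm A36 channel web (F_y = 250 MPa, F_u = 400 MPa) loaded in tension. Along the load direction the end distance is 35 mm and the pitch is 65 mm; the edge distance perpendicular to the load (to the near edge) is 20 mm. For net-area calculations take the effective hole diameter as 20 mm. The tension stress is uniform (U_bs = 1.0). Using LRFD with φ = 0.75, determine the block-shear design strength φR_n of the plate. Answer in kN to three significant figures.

129 kN

Shear plane L_v = 35 + 2·65 = 165 mm; A_gv = 165 × 6 = 990 mm².
A_nv = (165 − 2.5·20) × 6 = 690 mm².
A_nt = (20 − 0.5·20) × 6 = 60 mm².
0.6 F_u A_nv = 165.6 kN; 0.6 F_y A_gv = 148.5 kN → shear yielding governs the shear term.
R_n = 148.5 + 1.0 × 400 × 60 / 1000 = 172.5 kN.
Design strength φR_n = 0.75 × 172.5 = 129 kN.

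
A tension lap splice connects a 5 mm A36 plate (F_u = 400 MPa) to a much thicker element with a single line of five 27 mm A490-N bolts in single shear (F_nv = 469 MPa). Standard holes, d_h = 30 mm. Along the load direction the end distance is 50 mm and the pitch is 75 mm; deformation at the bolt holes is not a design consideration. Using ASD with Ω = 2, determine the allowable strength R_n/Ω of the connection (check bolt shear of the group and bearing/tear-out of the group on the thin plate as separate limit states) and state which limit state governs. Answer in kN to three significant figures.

Bolt shear: A_b = π·27²/4 = 572.6 mm²; R_n = 469 × 572.6 × 5 × 1 / 1000 = 1343 kN → 1343 / 2 = 671 kN.
Bearing (1.5 l_c t F_u ≤ 3.0 d t F_u): upper limit = 3.0·27·5·400 / 1000 = 162 kN.
  Edge l_c = 50 − 30/2 = 35 → r_n = 105 kN; interior l_c = 75 − 30 = 45 → r_n = 135 kN.
  R_n,bearing = 1·105 + 4·135 = 645 kN → 645 / 2 = 322 kN.
Bearing governs: 322 kN.

322 kN (bearing governs)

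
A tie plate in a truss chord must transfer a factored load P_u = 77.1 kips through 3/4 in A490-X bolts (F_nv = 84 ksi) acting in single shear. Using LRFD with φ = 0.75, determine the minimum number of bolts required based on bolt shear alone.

3 bolts

A_b = π·0.75²/4 = 0.4418 in².
Per-bolt design strength φR_n = 0.75 × 84 × 0.4418 × 1 = 27.83 kips.
n ≥ 77.1 / 27.83 = 2.77 → use 3 bolts.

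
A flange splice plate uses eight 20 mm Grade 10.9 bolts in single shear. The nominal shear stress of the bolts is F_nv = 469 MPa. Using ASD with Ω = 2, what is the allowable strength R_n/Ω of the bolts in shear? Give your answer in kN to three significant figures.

589 kN

A_b = π × 20² / 4 = 314.2 mm².
R_n = F_nv · A_b · n · n_s = 469 × 314.2 × 8 × 1 / 1000 = 1179 kN.
Allowable strength R_n/Ω = 1179 / 2 = 589 kN.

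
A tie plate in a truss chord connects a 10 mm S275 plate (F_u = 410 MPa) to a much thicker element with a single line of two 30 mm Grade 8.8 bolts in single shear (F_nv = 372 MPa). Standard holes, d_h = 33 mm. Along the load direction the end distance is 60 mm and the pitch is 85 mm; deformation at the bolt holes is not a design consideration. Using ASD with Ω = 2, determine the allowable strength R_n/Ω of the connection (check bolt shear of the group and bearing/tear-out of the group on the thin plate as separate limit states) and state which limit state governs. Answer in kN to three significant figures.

263 kN (bolt shear governs)

Bolt shear: A_b = π·30²/4 = 706.9 mm²; R_n = 372 × 706.9 × 2 × 1 / 1000 = 525.9 kN → 525.9 / 2 = 263 kN.
Bearing (1.5 l_c t F_u ≤ 3.0 d t F_u): upper limit = 3.0·30·10·410 / 1000 = 369 kN.
  Edge l_c = 60 − 33/2 = 43.5 → r_n = 267.5 kN; interior l_c = 85 − 33 = 52 → r_n = 319.8 kN.
  R_n,bearing = 1·267.5 + 1·319.8 = 587.3 kN → 587.3 / 2 = 294 kN.
Bolt shear governs: 263 kN.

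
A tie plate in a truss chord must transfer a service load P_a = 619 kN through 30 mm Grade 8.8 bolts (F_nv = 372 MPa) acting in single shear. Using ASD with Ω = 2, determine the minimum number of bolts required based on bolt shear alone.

A_b = π·30²/4 = 706.9 mm².
Per-bolt allowable strength R_n/Ω = 372 × 706.9 × 1 / 1000 / 2 = 131.5 kN.
n ≥ 619 / 131.5 = 4.708 → use 5 bolts.

5 bolts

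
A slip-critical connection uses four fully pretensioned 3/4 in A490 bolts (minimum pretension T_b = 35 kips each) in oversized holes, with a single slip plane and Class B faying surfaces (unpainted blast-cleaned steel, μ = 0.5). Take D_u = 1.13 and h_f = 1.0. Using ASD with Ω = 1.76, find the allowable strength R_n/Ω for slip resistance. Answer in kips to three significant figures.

44.9 kips

R_n = μ · D_u · h_f · T_b · n_s · n_b = 0.5 × 1.13 × 1.0 × 35 × 1 × 4 = 79.1 kips.
Allowable strength R_n/Ω = 79.1 / 1.76 = 44.9 kips.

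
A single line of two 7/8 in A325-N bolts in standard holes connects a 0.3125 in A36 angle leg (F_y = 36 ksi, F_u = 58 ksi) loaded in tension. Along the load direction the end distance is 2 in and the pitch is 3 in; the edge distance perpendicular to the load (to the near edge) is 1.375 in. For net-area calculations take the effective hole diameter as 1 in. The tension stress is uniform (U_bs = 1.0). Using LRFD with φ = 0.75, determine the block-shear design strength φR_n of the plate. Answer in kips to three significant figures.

Shear plane L_v = 2 + 1·3 = 5 in; A_gv = 5 × 0.3125 = 1.562 in².
A_nv = (5 − 1.5·1) × 0.3125 = 1.094 in².
A_nt = (1.375 − 0.5·1) × 0.3125 = 0.2734 in².
0.6 F_u A_nv = 38.06 kips; 0.6 F_y A_gv = 33.75 kips → shear yielding governs the shear term.
R_n = 33.75 + 1.0 × 58 × 0.2734 = 49.61 kips.
Design strength φR_n = 0.75 × 49.61 = 37.2 kips.

37.2 kips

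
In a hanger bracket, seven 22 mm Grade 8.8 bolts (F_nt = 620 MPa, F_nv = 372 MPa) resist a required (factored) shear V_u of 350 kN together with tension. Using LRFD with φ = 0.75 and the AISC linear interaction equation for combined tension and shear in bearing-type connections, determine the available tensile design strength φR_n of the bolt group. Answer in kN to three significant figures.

A_b = π·22²/4 = 380.1 mm²; f_rv = 350 × 1000 / (7 × 380.1) = 131.5 MPa.
F'_nt = 1.3 F_nt − (F_nt / φF_nv) f_rv = 1.3·620 − (620/(0.75·372))·131.5 = 513.7 MPa, capped at F_nt → F'_nt = 513.7 MPa.
R_n = F'_nt · A_b · n = 513.7 × 380.1 × 7 / 1000 = 1367 kN.
Design strength φR_n = 0.75 × 1367 = 1030 kN.

1030 kN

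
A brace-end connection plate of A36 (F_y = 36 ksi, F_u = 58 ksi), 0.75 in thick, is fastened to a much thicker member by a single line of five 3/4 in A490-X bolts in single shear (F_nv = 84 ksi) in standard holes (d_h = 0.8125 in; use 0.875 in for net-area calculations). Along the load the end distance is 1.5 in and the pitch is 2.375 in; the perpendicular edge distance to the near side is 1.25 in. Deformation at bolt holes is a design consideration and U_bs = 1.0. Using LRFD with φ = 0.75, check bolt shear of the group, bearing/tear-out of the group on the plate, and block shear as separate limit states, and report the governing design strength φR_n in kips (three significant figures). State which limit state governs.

139 kips (bolt shear governs)

Bolt shear: A_b = π·0.75²/4 = 0.4418 in²; R_n = 84 × 0.4418 × 5 × 1 = 185.6 kips → 0.75 × 185.6 = 139 kips.
Bearing: edge l_c = 1.094, r_n = 57.09 kips; interior l_c = 1.562, r_n = 78.3 kips; R_n = 57.09 + 4·78.3 = 370.3 kips → 278 kips.
Block shear: A_gv = 8.25, A_nv = 5.297, A_nt = 0.6094 in²; R_n = min(0.6F_uA_nv, 0.6F_yA_gv) + U_bs·F_u·A_nt = 213.5 kips → 160 kips.
Bolt shear governs: 139 kips.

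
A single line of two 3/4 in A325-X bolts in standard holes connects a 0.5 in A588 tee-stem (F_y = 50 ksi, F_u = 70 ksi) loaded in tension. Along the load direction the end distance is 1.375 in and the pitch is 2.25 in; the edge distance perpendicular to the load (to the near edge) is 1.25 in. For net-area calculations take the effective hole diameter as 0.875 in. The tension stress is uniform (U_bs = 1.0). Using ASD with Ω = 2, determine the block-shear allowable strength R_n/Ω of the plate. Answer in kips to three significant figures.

38.5 kips

Shear plane L_v = 1.375 + 1·2.25 = 3.625 in; A_gv = 3.625 × 0.5 = 1.812 in².
A_nv = (3.625 − 1.5·0.875) × 0.5 = 1.156 in².
A_nt = (1.25 − 0.5·0.875) × 0.5 = 0.4062 in².
0.6 F_u A_nv = 48.56 kips; 0.6 F_y A_gv = 54.38 kips → shear rupture governs the shear term.
R_n = 48.56 + 1.0 × 70 × 0.4062 = 77 kips.
Allowable strength R_n/Ω = 77 / 2 = 38.5 kips.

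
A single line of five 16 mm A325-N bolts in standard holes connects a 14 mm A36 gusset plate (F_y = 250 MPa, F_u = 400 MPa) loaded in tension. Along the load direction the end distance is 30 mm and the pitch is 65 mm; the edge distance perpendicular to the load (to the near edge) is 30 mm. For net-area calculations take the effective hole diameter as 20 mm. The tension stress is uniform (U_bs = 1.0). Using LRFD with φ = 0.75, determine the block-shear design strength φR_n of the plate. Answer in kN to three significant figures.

Shear plane L_v = 30 + 4·65 = 290 mm; A_gv = 290 × 14 = 4060 mm².
A_nv = (290 − 4.5·20) × 14 = 2800 mm².
A_nt = (30 − 0.5·20) × 14 = 280 mm².
0.6 F_u A_nv = 672 kN; 0.6 F_y A_gv = 609 kN → shear yielding governs the shear term.
R_n = 609 + 1.0 × 400 × 280 / 1000 = 721 kN.
Design strength φR_n = 0.75 × 721 = 541 kN.

541 kN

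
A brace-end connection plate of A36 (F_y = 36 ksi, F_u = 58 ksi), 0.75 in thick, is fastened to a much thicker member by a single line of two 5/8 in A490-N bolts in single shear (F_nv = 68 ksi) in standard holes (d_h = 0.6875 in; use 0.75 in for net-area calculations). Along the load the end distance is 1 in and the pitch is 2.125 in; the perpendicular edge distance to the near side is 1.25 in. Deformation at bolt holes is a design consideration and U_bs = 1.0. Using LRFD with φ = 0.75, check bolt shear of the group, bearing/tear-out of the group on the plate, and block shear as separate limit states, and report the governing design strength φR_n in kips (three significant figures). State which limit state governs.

Bolt shear: A_b = π·0.625²/4 = 0.3068 in²; R_n = 68 × 0.3068 × 2 × 1 = 41.72 kips → 0.75 × 41.72 = 31.3 kips.
Bearing: edge l_c = 0.6562, r_n = 34.26 kips; interior l_c = 1.438, r_n = 65.25 kips; R_n = 34.26 + 1·65.25 = 99.51 kips → 74.6 kips.
Block shear: A_gv = 2.344, A_nv = 1.5, A_nt = 0.6562 in²; R_n = min(0.6F_uA_nv, 0.6F_yA_gv) + U_bs·F_u·A_nt = 88.69 kips → 66.5 kips.
Bolt shear governs: 31.3 kips.

31.3 kips (bolt shear governs)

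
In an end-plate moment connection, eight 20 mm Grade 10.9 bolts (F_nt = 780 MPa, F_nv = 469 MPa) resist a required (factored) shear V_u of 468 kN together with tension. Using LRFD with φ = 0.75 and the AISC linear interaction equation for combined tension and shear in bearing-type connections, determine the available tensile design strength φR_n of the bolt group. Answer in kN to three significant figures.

A_b = π·20²/4 = 314.2 mm²; f_rv = 468 × 1000 / (8 × 314.2) = 186.2 MPa.
F'_nt = 1.3 F_nt − (F_nt / φF_nv) f_rv = 1.3·780 − (780/(0.75·469))·186.2 = 601.1 MPa, capped at F_nt → F'_nt = 601.1 MPa.
R_n = F'_nt · A_b · n = 601.1 × 314.2 × 8 / 1000 = 1511 kN.
Design strength φR_n = 0.75 × 1511 = 1130 kN.

1130 kN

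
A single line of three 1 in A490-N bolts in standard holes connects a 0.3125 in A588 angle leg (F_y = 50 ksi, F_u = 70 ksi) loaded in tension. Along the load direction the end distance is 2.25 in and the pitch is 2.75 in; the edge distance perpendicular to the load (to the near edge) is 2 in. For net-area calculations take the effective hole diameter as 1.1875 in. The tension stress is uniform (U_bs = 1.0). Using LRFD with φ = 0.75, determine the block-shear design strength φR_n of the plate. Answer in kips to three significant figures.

70.1 kips

Shear plane L_v = 2.25 + 2·2.75 = 7.75 in; A_gv = 7.75 × 0.3125 = 2.422 in².
A_nv = (7.75 − 2.5·1.1875) × 0.3125 = 1.494 in².
A_nt = (2 − 0.5·1.1875) × 0.3125 = 0.4395 in².
0.6 F_u A_nv = 62.75 kips; 0.6 F_y A_gv = 72.66 kips → shear rupture governs the shear term.
R_n = 62.75 + 1.0 × 70 × 0.4395 = 93.52 kips.
Design strength φR_n = 0.75 × 93.52 = 70.1 kips.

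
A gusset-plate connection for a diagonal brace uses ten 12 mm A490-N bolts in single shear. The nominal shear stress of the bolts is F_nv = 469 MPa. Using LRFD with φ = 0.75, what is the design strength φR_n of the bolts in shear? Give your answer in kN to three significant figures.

A_b = π × 12² / 4 = 113.1 mm².
R_n = F_nv · A_b · n · n_s = 469 × 113.1 × 10 × 1 / 1000 = 530.4 kN.
Design strength φR_n = 0.75 × 530.4 = 398 kN.

398 kN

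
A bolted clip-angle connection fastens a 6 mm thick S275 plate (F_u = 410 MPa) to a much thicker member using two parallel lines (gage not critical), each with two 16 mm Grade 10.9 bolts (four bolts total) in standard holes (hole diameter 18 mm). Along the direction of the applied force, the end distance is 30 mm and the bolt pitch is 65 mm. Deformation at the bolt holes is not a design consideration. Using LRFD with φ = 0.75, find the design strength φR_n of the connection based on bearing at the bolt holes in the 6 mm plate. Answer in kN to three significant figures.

Per bolt r_n = 1.5 l_c t F_u ≤ 3.0 d t F_u; upper limit = 3.0 × 16 × 6 × 410 / 1000 = 118.1 kN.
Edge bolt: l_c = 30 − 18/2 = 21 mm → 1.5 × 21 × 6 × 410 / 1000 = 77.49 → r_n = 77.49 kN.
Interior bolts: l_c = 65 − 18 = 47 mm → 1.5 × 47 × 6 × 410 / 1000 = 173.4 → r_n = 118.1 kN.
R_n = 2 × 77.49 + 2 × 118.1 = 391.1 kN.
Design strength φR_n = 0.75 × 391.1 = 293 kN.

293 kN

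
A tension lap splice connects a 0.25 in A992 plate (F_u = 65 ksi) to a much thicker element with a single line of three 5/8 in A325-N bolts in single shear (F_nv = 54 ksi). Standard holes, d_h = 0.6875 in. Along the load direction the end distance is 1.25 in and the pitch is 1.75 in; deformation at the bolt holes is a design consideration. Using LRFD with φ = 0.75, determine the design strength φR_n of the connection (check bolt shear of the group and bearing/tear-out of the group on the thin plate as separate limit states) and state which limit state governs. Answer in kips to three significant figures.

Bolt shear: A_b = π·0.625²/4 = 0.3068 in²; R_n = 54 × 0.3068 × 3 × 1 = 49.7 kips → 0.75 × 49.7 = 37.3 kips.
Bearing (1.2 l_c t F_u ≤ 2.4 d t F_u): upper limit = 2.4·0.625·0.25·65 = 24.38 kips.
  Edge l_c = 1.25 − 0.6875/2 = 0.9062 → r_n = 17.67 kips; interior l_c = 1.75 − 0.6875 = 1.062 → r_n = 20.72 kips.
  R_n,bearing = 1·17.67 + 2·20.72 = 59.11 kips → 0.75 × 59.11 = 44.3 kips.
Bolt shear governs: 37.3 kips.

37.3 kips (bolt shear governs)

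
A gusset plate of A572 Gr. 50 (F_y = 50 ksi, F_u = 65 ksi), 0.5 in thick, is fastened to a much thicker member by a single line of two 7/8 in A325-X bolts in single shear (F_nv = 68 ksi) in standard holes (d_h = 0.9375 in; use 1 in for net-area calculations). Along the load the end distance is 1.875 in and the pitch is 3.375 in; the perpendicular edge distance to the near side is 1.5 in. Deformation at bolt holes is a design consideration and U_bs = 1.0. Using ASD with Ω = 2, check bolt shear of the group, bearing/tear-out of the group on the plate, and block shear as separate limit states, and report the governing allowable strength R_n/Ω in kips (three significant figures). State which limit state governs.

Bolt shear: A_b = π·0.875²/4 = 0.6013 in²; R_n = 68 × 0.6013 × 2 × 1 = 81.78 kips → 81.78 / 2 = 40.9 kips.
Bearing: edge l_c = 1.406, r_n = 54.84 kips; interior l_c = 2.438, r_n = 68.25 kips; R_n = 54.84 + 1·68.25 = 123.1 kips → 61.5 kips.
Block shear: A_gv = 2.625, A_nv = 1.875, A_nt = 0.5 in²; R_n = min(0.6F_uA_nv, 0.6F_yA_gv) + U_bs·F_u·A_nt = 105.6 kips → 52.8 kips.
Bolt shear governs: 40.9 kips.

40.9 kips (bolt shear governs)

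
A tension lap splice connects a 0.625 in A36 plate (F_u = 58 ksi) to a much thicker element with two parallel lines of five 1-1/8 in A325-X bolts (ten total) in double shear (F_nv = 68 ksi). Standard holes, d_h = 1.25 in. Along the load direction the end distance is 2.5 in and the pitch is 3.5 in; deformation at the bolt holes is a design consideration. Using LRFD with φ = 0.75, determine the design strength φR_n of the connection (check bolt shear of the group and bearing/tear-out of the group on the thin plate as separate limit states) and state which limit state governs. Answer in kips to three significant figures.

Bolt shear: A_b = π·1.125²/4 = 0.994 in²; R_n = 68 × 0.994 × 10 × 2 = 1352 kips → 0.75 × 1352 = 1010 kips.
Bearing (1.2 l_c t F_u ≤ 2.4 d t F_u): upper limit = 2.4·1.125·0.625·58 = 97.87 kips.
  Edge l_c = 2.5 − 1.25/2 = 1.875 → r_n = 81.56 kips; interior l_c = 3.5 − 1.25 = 2.25 → r_n = 97.87 kips.
  R_n,bearing = 2·81.56 + 8·97.87 = 946.1 kips → 0.75 × 946.1 = 710 kips.
Bearing governs: 710 kips.

710 kips (bearing governs)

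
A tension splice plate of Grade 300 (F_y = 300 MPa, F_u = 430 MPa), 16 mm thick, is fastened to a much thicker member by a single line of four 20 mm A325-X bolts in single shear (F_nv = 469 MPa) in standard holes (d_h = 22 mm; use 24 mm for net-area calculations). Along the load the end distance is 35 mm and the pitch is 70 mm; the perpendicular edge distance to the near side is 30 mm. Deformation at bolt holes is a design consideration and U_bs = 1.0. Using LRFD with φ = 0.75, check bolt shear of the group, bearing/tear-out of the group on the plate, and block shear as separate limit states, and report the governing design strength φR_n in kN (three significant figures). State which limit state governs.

Bolt shear: A_b = π·20²/4 = 314.2 mm²; R_n = 469 × 314.2 × 4 × 1 / 1000 = 589.4 kN → 0.75 × 589.4 = 442 kN.
Bearing: edge l_c = 24, r_n = 198.1 kN; interior l_c = 48, r_n = 330.2 kN; R_n = 198.1 + 3·330.2 = 1189 kN → 892 kN.
Block shear: A_gv = 3920, A_nv = 2576, A_nt = 288 mm²; R_n = min(0.6F_uA_nv, 0.6F_yA_gv) + U_bs·F_u·A_nt = 788.4 kN → 591 kN.
Bolt shear governs: 442 kN.

442 kN (bolt shear governs)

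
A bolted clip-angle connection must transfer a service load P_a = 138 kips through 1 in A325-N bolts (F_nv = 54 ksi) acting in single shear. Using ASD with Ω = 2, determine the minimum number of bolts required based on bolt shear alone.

A_b = π·1²/4 = 0.7854 in².
Per-bolt allowable strength R_n/Ω = 54 × 0.7854 × 1 / 2 = 21.21 kips.
n ≥ 138 / 21.21 = 6.508 → use 7 bolts.

7 bolts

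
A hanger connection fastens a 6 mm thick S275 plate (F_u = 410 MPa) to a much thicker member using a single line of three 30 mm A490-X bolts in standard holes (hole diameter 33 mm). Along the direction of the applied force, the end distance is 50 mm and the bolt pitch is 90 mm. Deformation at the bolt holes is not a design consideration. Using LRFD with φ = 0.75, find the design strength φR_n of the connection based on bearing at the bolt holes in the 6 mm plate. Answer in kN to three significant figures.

Per bolt r_n = 1.5 l_c t F_u ≤ 3.0 d t F_u; upper limit = 3.0 × 30 × 6 × 410 / 1000 = 221.4 kN.
Edge bolt: l_c = 50 − 33/2 = 33.5 mm → 1.5 × 33.5 × 6 × 410 / 1000 = 123.6 → r_n = 123.6 kN.
Interior bolts: l_c = 90 − 33 = 57 mm → 1.5 × 57 × 6 × 410 / 1000 = 210.3 → r_n = 210.3 kN.
R_n = 1 × 123.6 + 2 × 210.3 = 544.3 kN.
Design strength φR_n = 0.75 × 544.3 = 408 kN.

408 kN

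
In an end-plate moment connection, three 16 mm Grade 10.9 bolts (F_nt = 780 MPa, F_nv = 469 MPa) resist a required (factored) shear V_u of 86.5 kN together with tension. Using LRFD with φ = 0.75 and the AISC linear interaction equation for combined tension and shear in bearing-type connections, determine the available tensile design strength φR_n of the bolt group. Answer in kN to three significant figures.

315 kN

A_b = π·16²/4 = 201.1 mm²; f_rv = 86.5 × 1000 / (3 × 201.1) = 143.4 MPa.
F'_nt = 1.3 F_nt − (F_nt / φF_nv) f_rv = 1.3·780 − (780/(0.75·469))·143.4 = 696 MPa, capped at F_nt → F'_nt = 696 MPa.
R_n = F'_nt · A_b · n = 696 × 201.1 × 3 / 1000 = 419.8 kN.
Design strength φR_n = 0.75 × 419.8 = 315 kN.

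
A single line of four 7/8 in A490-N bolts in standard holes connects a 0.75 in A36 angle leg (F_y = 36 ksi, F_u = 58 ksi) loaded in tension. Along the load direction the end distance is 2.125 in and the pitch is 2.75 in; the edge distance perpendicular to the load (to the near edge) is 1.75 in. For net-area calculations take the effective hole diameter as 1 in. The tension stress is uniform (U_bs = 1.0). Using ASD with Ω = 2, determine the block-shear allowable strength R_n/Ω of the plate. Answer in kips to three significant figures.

Shear plane L_v = 2.125 + 3·2.75 = 10.38 in; A_gv = 10.38 × 0.75 = 7.781 in².
A_nv = (10.38 − 3.5·1) × 0.75 = 5.156 in².
A_nt = (1.75 − 0.5·1) × 0.75 = 0.9375 in².
0.6 F_u A_nv = 179.4 kips; 0.6 F_y A_gv = 168.1 kips → shear yielding governs the shear term.
R_n = 168.1 + 1.0 × 58 × 0.9375 = 222.4 kips.
Allowable strength R_n/Ω = 222.4 / 2 = 111 kips.

111 kips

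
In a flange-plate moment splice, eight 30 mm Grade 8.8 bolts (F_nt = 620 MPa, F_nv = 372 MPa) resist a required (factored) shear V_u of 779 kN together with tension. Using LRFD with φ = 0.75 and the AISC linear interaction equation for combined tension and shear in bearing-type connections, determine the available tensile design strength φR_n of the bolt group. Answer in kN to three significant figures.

2120 kN

A_b = π·30²/4 = 706.9 mm²; f_rv = 779 × 1000 / (8 × 706.9) = 137.8 MPa.
F'_nt = 1.3 F_nt − (F_nt / φF_nv) f_rv = 1.3·620 − (620/(0.75·372))·137.8 = 499.9 MPa, capped at F_nt → F'_nt = 499.9 MPa.
R_n = F'_nt · A_b · n = 499.9 × 706.9 × 8 / 1000 = 2827 kN.
Design strength φR_n = 0.75 × 2827 = 2120 kN.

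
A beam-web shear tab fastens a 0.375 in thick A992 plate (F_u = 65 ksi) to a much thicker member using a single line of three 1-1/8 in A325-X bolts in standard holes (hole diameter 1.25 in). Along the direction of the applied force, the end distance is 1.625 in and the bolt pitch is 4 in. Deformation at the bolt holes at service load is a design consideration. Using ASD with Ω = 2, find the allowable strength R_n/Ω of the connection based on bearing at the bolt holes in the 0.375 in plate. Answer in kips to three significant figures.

Per bolt r_n = 1.2 l_c t F_u ≤ 2.4 d t F_u; upper limit = 2.4 × 1.125 × 0.375 × 65 = 65.81 kips.
Edge bolt: l_c = 1.625 − 1.25/2 = 1 in → 1.2 × 1 × 0.375 × 65 = 29.25 → r_n = 29.25 kips.
Interior bolts: l_c = 4 − 1.25 = 2.75 in → 1.2 × 2.75 × 0.375 × 65 = 80.44 → r_n = 65.81 kips.
R_n = 1 × 29.25 + 2 × 65.81 = 160.9 kips.
Allowable strength R_n/Ω = 160.9 / 2 = 80.4 kips.

80.4 kips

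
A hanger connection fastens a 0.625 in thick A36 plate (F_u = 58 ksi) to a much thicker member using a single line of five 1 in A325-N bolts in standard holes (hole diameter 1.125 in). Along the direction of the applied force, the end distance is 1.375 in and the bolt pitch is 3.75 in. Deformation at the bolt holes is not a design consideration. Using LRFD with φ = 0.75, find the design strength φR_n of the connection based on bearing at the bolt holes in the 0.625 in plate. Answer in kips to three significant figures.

Per bolt r_n = 1.5 l_c t F_u ≤ 3.0 d t F_u; upper limit = 3.0 × 1 × 0.625 × 58 = 108.8 kips.
Edge bolt: l_c = 1.375 − 1.125/2 = 0.8125 in → 1.5 × 0.8125 × 0.625 × 58 = 44.18 → r_n = 44.18 kips.
Interior bolts: l_c = 3.75 − 1.125 = 2.625 in → 1.5 × 2.625 × 0.625 × 58 = 142.7 → r_n = 108.8 kips.
R_n = 1 × 44.18 + 4 × 108.8 = 479.2 kips.
Design strength φR_n = 0.75 × 479.2 = 359 kips.

359 kips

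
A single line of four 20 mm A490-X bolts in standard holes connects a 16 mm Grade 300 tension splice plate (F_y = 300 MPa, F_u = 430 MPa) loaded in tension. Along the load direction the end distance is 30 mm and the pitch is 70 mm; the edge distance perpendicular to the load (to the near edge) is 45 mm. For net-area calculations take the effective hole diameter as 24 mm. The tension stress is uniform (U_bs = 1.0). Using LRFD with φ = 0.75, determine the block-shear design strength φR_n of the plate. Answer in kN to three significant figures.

Shear plane L_v = 30 + 3·70 = 240 mm; A_gv = 240 × 16 = 3840 mm².
A_nv = (240 − 3.5·24) × 16 = 2496 mm².
A_nt = (45 − 0.5·24) × 16 = 528 mm².
0.6 F_u A_nv = 644 kN; 0.6 F_y A_gv = 691.2 kN → shear rupture governs the shear term.
R_n = 644 + 1.0 × 430 × 528 / 1000 = 871 kN.
Design strength φR_n = 0.75 × 871 = 653 kN.

653 kN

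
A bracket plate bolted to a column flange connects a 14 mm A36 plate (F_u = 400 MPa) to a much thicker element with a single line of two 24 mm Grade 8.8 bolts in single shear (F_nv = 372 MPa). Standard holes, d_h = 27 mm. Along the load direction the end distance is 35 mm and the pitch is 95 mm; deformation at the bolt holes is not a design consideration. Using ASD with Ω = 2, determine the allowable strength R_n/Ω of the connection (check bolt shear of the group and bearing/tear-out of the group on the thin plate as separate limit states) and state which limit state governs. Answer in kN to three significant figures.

Bolt shear: A_b = π·24²/4 = 452.4 mm²; R_n = 372 × 452.4 × 2 × 1 / 1000 = 336.6 kN → 336.6 / 2 = 168 kN.
Bearing (1.5 l_c t F_u ≤ 3.0 d t F_u): upper limit = 3.0·24·14·400 / 1000 = 403.2 kN.
  Edge l_c = 35 − 27/2 = 21.5 → r_n = 180.6 kN; interior l_c = 95 − 27 = 68 → r_n = 403.2 kN.
  R_n,bearing = 1·180.6 + 1·403.2 = 583.8 kN → 583.8 / 2 = 292 kN.
Bolt shear governs: 168 kN.

168 kN (bolt shear governs)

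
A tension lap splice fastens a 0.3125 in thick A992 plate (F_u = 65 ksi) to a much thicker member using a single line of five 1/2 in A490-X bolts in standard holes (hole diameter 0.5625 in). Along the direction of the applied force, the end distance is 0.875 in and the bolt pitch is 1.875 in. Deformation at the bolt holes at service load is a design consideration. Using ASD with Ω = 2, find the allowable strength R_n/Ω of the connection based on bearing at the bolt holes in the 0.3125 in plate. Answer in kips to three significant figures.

Per bolt r_n = 1.2 l_c t F_u ≤ 2.4 d t F_u; upper limit = 2.4 × 0.5 × 0.3125 × 65 = 24.38 kips.
Edge bolt: l_c = 0.875 − 0.5625/2 = 0.5938 in → 1.2 × 0.5938 × 0.3125 × 65 = 14.47 → r_n = 14.47 kips.
Interior bolts: l_c = 1.875 − 0.5625 = 1.312 in → 1.2 × 1.312 × 0.3125 × 65 = 31.99 → r_n = 24.38 kips.
R_n = 1 × 14.47 + 4 × 24.38 = 112 kips.
Allowable strength R_n/Ω = 112 / 2 = 56 kips.

56 kips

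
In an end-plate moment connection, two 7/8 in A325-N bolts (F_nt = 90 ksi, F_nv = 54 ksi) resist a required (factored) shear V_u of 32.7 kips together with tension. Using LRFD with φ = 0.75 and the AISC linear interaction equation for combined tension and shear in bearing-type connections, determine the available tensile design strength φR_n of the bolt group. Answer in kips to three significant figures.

A_b = π·0.875²/4 = 0.6013 in²; f_rv = 32.7 / (2 × 0.6013) = 27.19 ksi.
F'_nt = 1.3 F_nt − (F_nt / φF_nv) f_rv = 1.3·90 − (90/(0.75·54))·27.19 = 56.58 ksi, capped at F_nt → F'_nt = 56.58 ksi.
R_n = F'_nt · A_b · n = 56.58 × 0.6013 × 2 = 68.04 kips.
Design strength φR_n = 0.75 × 68.04 = 51 kips.

51 kips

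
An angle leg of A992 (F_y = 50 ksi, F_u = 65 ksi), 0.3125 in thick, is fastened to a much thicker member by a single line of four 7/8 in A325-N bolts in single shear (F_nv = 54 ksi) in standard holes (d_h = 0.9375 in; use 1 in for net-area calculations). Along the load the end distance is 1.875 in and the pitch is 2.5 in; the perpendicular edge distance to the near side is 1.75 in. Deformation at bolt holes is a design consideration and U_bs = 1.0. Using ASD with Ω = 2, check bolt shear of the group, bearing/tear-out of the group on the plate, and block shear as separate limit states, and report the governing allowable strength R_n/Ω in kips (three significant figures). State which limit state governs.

48.5 kips (block shear governs)

Bolt shear: A_b = π·0.875²/4 = 0.6013 in²; R_n = 54 × 0.6013 × 4 × 1 = 129.9 kips → 129.9 / 2 = 64.9 kips.
Bearing: edge l_c = 1.406, r_n = 34.28 kips; interior l_c = 1.562, r_n = 38.09 kips; R_n = 34.28 + 3·38.09 = 148.5 kips → 74.3 kips.
Block shear: A_gv = 2.93, A_nv = 1.836, A_nt = 0.3906 in²; R_n = min(0.6F_uA_nv, 0.6F_yA_gv) + U_bs·F_u·A_nt = 96.99 kips → 48.5 kips.
Block shear governs: 48.5 kips.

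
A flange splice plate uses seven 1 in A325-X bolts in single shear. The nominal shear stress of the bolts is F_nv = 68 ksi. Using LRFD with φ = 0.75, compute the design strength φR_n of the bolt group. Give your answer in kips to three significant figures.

A_b = π × 1² / 4 = 0.7854 in².
R_n = F_nv · A_b · n · n_s = 68 × 0.7854 × 7 × 1 = 373.8 kips.
Design strength φR_n = 0.75 × 373.8 = 280 kips.

280 kips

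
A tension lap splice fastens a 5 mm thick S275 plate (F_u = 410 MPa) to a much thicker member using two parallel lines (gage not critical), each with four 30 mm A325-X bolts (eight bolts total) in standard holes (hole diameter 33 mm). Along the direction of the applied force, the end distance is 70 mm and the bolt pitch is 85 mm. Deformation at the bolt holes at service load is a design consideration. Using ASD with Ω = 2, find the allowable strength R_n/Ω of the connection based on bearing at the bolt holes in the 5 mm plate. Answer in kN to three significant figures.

Per bolt r_n = 1.2 l_c t F_u ≤ 2.4 d t F_u; upper limit = 2.4 × 30 × 5 × 410 / 1000 = 147.6 kN.
Edge bolt: l_c = 70 − 33/2 = 53.5 mm → 1.2 × 53.5 × 5 × 410 / 1000 = 131.6 → r_n = 131.6 kN.
Interior bolts: l_c = 85 − 33 = 52 mm → 1.2 × 52 × 5 × 410 / 1000 = 127.9 → r_n = 127.9 kN.
R_n = 2 × 131.6 + 6 × 127.9 = 1031 kN.
Allowable strength R_n/Ω = 1031 / 2 = 515 kN.

515 kN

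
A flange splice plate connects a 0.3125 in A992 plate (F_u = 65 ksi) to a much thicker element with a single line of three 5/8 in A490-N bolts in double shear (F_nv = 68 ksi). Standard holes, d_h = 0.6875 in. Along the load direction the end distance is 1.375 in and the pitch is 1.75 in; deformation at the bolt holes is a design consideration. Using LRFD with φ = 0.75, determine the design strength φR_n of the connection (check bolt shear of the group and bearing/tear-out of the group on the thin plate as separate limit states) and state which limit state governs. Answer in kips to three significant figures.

57.7 kips (bearing governs)

Bolt shear: A_b = π·0.625²/4 = 0.3068 in²; R_n = 68 × 0.3068 × 3 × 2 = 125.2 kips → 0.75 × 125.2 = 93.9 kips.
Bearing (1.2 l_c t F_u ≤ 2.4 d t F_u): upper limit = 2.4·0.625·0.3125·65 = 30.47 kips.
  Edge l_c = 1.375 − 0.6875/2 = 1.031 → r_n = 25.14 kips; interior l_c = 1.75 − 0.6875 = 1.062 → r_n = 25.9 kips.
  R_n,bearing = 1·25.14 + 2·25.9 = 76.93 kips → 0.75 × 76.93 = 57.7 kips.
Bearing governs: 57.7 kips.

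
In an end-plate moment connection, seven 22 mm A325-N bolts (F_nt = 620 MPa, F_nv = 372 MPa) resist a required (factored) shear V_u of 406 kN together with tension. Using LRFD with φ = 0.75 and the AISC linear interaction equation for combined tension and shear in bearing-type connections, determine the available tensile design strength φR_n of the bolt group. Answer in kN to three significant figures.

932 kN

A_b = π·22²/4 = 380.1 mm²; f_rv = 406 × 1000 / (7 × 380.1) = 152.6 MPa.
F'_nt = 1.3 F_nt − (F_nt / φF_nv) f_rv = 1.3·620 − (620/(0.75·372))·152.6 = 466.9 MPa, capped at F_nt → F'_nt = 466.9 MPa.
R_n = F'_nt · A_b · n = 466.9 × 380.1 × 7 / 1000 = 1242 kN.
Design strength φR_n = 0.75 × 1242 = 932 kN.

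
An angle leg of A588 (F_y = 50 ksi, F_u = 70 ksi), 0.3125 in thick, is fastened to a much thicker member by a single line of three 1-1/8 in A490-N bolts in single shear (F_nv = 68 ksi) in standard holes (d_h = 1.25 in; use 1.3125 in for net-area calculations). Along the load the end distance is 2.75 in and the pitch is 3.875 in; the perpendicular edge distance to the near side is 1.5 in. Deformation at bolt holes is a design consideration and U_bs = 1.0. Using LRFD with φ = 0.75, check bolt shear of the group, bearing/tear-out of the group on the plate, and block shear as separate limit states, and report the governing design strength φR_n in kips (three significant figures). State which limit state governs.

Bolt shear: A_b = π·1.125²/4 = 0.994 in²; R_n = 68 × 0.994 × 3 × 1 = 202.8 kips → 0.75 × 202.8 = 152 kips.
Bearing: edge l_c = 2.125, r_n = 55.78 kips; interior l_c = 2.625, r_n = 59.06 kips; R_n = 55.78 + 2·59.06 = 173.9 kips → 130 kips.
Block shear: A_gv = 3.281, A_nv = 2.256, A_nt = 0.2637 in²; R_n = min(0.6F_uA_nv, 0.6F_yA_gv) + U_bs·F_u·A_nt = 113.2 kips → 84.9 kips.
Block shear governs: 84.9 kips.

84.9 kips (block shear governs)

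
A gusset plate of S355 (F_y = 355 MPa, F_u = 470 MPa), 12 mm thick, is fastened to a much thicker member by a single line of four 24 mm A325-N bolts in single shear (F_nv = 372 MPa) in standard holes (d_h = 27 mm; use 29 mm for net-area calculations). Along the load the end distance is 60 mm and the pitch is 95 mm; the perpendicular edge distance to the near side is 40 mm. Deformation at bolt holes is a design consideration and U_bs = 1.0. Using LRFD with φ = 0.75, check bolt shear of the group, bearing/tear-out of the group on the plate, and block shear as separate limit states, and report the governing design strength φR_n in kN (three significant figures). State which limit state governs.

Bolt shear: A_b = π·24²/4 = 452.4 mm²; R_n = 372 × 452.4 × 4 × 1 / 1000 = 673.2 kN → 0.75 × 673.2 = 505 kN.
Bearing: edge l_c = 46.5, r_n = 314.7 kN; interior l_c = 68, r_n = 324.9 kN; R_n = 314.7 + 3·324.9 = 1289 kN → 967 kN.
Block shear: A_gv = 4140, A_nv = 2922, A_nt = 306 mm²; R_n = min(0.6F_uA_nv, 0.6F_yA_gv) + U_bs·F_u·A_nt = 967.8 kN → 726 kN.
Bolt shear governs: 505 kN.

505 kN (bolt shear governs)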